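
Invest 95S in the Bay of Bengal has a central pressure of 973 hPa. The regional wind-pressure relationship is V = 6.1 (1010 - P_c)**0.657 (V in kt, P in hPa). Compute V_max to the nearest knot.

ΔP = 1010 − 973 = 37 hPa.
37^0.657 ≈ 10.723.
V ≈ 6.1 × 10.723 ≈ 65.4 kt.

65 kt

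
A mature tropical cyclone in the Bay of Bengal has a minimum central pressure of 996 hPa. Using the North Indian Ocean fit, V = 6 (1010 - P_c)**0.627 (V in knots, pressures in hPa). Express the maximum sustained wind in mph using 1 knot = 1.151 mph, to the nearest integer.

ΔP = 1010 − 996 = 14 hPa.
V ≈ 6 × 14^0.627 = 6 × 5.231 ≈ 31.389 kt.
31.389 × 1.151 ≈ 36.13 mph → 36 mph.

36 mph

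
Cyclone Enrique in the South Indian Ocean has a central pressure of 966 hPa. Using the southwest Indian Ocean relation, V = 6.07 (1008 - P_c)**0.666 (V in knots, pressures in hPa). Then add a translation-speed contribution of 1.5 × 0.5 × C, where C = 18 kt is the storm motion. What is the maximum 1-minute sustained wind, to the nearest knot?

ΔP = 1008 − 966 = 42 hPa.
42^0.666 ≈ 12.053.
V ≈ 6.07 × 12.053 ≈ 73.2 kt.
Translation term: 1.5 × 0.5 × 18 = 13.5 kt.
Corrected V ≈ 86.7 kt → 87 kt.

87 kt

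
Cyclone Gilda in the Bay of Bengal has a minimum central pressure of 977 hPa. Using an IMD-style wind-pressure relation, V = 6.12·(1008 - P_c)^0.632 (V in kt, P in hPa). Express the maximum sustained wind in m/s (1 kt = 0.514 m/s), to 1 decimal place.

27.6 m/s

ΔP = 1008 − 977 = 31 hPa.
V ≈ 6.12 × 31^0.632 = 6.12 × 8.761 ≈ 53.616 kt.
53.616 × 0.514 ≈ 27.56 m/s → 27.6 m/s.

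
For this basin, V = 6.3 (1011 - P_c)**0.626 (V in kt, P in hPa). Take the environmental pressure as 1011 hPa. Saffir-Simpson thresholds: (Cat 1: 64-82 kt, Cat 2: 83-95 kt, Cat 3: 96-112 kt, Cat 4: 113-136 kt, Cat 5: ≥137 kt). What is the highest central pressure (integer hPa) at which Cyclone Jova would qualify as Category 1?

970 hPa

Category 1 begins at V = 64 kt.
Required ΔP = (64/6.3)^(1/0.626) = 10.159^1.597 ≈ 40.59 hPa.
P_c ≤ 1011 − 40.59 = 970.41, so the highest integer P_c is 970 hPa.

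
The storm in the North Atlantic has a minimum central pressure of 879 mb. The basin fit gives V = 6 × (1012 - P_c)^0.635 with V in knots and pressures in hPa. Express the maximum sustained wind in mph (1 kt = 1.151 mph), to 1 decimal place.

154.1 mph

ΔP = 1012 − 879 = 133 mb.
V ≈ 6 × 133^0.635 = 6 × 22.318 ≈ 133.905 kt.
133.905 × 1.151 ≈ 154.12 mph → 154.1 mph.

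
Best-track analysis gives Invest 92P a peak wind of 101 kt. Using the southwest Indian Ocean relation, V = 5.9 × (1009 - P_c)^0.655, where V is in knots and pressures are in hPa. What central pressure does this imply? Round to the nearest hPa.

933 hPa

ΔP = (V / 5.9)^(1/0.655) = (101/5.9)^1.527.
101/5.9 = 17.119; 17.119^1.527 ≈ 76.41 hPa.
P_c = 1009 − 76.41 = 932.59 ≈ 933 hPa.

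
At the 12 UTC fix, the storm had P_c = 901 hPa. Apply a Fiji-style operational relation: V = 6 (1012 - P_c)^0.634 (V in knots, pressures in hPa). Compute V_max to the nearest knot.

119 kt

ΔP = 1012 − 901 = 111 hPa.
111^0.634 ≈ 19.803.
V ≈ 6 × 19.803 ≈ 118.8 kt.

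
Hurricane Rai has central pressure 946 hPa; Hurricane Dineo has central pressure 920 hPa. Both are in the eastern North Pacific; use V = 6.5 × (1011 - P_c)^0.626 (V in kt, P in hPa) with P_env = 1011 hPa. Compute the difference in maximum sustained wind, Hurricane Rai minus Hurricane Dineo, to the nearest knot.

-21 kt

Hurricane Rai: ΔP = 65; V ≈ 6.5 × 65^0.626 ≈ 88.67 kt.
Hurricane Dineo: ΔP = 91; V ≈ 6.5 × 91^0.626 ≈ 109.46 kt.
Difference ≈ 88.67 − 109.46 = -20.79 → -21 kt.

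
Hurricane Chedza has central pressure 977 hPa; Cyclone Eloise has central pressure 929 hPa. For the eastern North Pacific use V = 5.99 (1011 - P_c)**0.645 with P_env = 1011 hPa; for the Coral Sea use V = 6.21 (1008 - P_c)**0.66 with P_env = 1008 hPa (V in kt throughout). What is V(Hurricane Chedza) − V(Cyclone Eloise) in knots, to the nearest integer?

Hurricane Chedza: ΔP = 34; V ≈ 5.99 × 34^0.645 ≈ 58.24 kt.
Cyclone Eloise: ΔP = 79; V ≈ 6.21 × 79^0.66 ≈ 111.05 kt.
Difference ≈ 58.24 − 111.05 = -52.81 → -53 kt.

-53 kt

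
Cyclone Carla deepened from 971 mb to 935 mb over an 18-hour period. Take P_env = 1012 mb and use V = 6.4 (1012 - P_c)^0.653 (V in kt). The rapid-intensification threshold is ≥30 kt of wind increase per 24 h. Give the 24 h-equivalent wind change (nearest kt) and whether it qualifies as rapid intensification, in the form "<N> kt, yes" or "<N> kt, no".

V₁: ΔP = 41, V ≈ 6.4 × 41^0.653 ≈ 72.33 kt.
V₂: ΔP = 77, V ≈ 6.4 × 77^0.653 ≈ 109.16 kt.
ΔV over 18 h = 36.83 kt → 24 h equivalent = 36.83 × 24/18 ≈ 49.11 kt.
49 kt ≥ 30 kt ⇒ rapid intensification.

49 kt, yes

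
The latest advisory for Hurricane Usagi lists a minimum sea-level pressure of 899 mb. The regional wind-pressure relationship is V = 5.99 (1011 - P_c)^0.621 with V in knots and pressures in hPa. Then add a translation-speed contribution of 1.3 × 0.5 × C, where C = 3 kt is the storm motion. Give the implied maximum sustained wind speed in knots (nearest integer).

ΔP = 1011 − 899 = 112 mb.
112^0.621 ≈ 18.731.
V ≈ 5.99 × 18.731 ≈ 112.2 kt.
Translation term: 1.3 × 0.5 × 3 = 1.95 kt.
Corrected V ≈ 114.15 kt → 114 kt.

114 kt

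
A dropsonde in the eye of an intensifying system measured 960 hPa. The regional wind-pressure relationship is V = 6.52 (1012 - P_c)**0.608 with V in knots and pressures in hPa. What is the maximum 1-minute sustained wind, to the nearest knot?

72 kt

ΔP = 1012 − 960 = 52 hPa.
52^0.608 ≈ 11.049.
V ≈ 6.52 × 11.049 ≈ 72.0 kt.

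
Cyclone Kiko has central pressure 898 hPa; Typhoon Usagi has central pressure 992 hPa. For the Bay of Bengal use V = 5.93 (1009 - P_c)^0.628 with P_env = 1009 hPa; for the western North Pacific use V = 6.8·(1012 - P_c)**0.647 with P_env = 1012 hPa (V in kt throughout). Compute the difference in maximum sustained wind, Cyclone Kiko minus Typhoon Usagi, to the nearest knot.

Cyclone Kiko: ΔP = 111; V ≈ 5.93 × 111^0.628 ≈ 114.16 kt.
Typhoon Usagi: ΔP = 20; V ≈ 6.8 × 20^0.647 ≈ 47.24 kt.
Difference ≈ 114.16 − 47.24 = 66.92 → 67 kt.

67 kt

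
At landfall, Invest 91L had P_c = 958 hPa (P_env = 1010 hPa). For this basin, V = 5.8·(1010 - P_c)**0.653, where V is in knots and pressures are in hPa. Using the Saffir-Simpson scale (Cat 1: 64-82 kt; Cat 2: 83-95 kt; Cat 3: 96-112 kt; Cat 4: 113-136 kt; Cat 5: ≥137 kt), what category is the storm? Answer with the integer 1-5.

ΔP = 1010 − 958 = 52 hPa.
V ≈ 5.8 × 52^0.653 = 5.8 × 13.20 ≈ 77 kt.
77 kt falls in the Category 1 band.

1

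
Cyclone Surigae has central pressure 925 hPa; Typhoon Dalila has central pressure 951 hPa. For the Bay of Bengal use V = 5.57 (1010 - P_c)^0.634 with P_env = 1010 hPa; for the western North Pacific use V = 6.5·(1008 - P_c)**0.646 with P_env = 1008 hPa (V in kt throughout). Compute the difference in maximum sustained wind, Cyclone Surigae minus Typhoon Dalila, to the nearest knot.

5 kt

Cyclone Surigae: ΔP = 85; V ≈ 5.57 × 85^0.634 ≈ 93.13 kt.
Typhoon Dalila: ΔP = 57; V ≈ 6.5 × 57^0.646 ≈ 88.55 kt.
Difference ≈ 93.13 − 88.55 = 4.58 → 5 kt.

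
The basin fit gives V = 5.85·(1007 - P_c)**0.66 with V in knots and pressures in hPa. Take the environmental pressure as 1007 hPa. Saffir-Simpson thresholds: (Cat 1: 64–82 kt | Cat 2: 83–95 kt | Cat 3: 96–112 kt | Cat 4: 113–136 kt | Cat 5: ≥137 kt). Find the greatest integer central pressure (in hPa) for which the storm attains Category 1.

969 hPa

Category 1 begins at V = 64 kt.
Required ΔP = (64/5.85)^(1/0.66) = 10.940^1.515 ≈ 37.52 hPa.
P_c ≤ 1007 − 37.52 = 969.48, so the highest integer P_c is 969 hPa.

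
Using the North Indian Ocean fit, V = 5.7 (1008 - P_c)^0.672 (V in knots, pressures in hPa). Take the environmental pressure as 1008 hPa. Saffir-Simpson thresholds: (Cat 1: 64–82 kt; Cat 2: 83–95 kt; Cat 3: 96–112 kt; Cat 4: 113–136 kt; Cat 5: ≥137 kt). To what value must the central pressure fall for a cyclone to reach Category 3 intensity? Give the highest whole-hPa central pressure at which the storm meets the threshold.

Category 3 begins at V = 96 kt.
Required ΔP = (96/5.7)^(1/0.672) = 16.842^1.488 ≈ 66.83 hPa.
P_c ≤ 1008 − 66.83 = 941.17, so the highest integer P_c is 941 hPa.

941 hPa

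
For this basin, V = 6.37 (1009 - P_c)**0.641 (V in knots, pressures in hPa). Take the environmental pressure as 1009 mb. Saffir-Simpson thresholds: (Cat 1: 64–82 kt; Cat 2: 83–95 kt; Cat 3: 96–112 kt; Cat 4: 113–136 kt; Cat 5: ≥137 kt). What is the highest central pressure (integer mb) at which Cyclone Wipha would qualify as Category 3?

940 mb

Category 3 begins at V = 96 kt.
Required ΔP = (96/6.37)^(1/0.641) = 15.071^1.560 ≈ 68.86 mb.
P_c ≤ 1009 − 68.86 = 940.14, so the highest integer P_c is 940 mb.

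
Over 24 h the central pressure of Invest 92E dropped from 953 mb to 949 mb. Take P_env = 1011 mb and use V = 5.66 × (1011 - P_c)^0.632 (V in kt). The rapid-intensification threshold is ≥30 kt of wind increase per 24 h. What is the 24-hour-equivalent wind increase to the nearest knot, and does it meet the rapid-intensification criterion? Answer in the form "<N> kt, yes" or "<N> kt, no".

V₁: ΔP = 58, V ≈ 5.66 × 58^0.632 ≈ 73.67 kt.
V₂: ΔP = 62, V ≈ 5.66 × 62^0.632 ≈ 76.84 kt.
ΔV over 24 h = 3.17 kt → 24 h equivalent = 3.17 × 24/24 ≈ 3.17 kt.
3 kt < 30 kt ⇒ not rapid intensification.

3 kt, no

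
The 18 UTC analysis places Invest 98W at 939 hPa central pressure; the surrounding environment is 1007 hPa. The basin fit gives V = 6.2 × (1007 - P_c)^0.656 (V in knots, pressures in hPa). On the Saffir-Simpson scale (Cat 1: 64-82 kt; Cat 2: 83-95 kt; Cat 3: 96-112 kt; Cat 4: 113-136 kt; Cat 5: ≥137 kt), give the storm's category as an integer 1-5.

3

ΔP = 1007 − 939 = 68 hPa.
V ≈ 6.2 × 68^0.656 = 6.2 × 15.93 ≈ 99 kt.
99 kt falls in the Category 3 band.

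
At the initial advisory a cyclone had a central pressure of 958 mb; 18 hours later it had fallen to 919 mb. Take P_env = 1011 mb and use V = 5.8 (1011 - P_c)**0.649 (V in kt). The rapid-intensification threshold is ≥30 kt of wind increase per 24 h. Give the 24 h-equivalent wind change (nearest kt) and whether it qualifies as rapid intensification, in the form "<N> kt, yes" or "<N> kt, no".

44 kt, yes

V₁: ΔP = 53, V ≈ 5.8 × 53^0.649 ≈ 76.29 kt.
V₂: ΔP = 92, V ≈ 5.8 × 92^0.649 ≈ 109.13 kt.
ΔV over 18 h = 32.84 kt → 24 h equivalent = 32.84 × 24/18 ≈ 43.79 kt.
44 kt ≥ 30 kt ⇒ rapid intensification.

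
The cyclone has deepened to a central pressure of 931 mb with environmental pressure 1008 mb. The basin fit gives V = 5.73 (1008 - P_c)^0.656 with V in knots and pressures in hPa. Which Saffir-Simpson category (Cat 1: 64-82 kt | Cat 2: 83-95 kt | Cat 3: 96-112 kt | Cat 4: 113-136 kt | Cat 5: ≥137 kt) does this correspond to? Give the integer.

ΔP = 1008 − 931 = 77 mb.
V ≈ 5.73 × 77^0.656 = 5.73 × 17.28 ≈ 99 kt.
99 kt falls in the Category 3 band.

3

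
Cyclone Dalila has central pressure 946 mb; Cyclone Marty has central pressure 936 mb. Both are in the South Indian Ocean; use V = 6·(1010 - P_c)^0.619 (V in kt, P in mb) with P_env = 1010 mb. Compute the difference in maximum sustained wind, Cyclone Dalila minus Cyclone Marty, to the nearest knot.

Cyclone Dalila: ΔP = 64; V ≈ 6 × 64^0.619 ≈ 78.74 kt.
Cyclone Marty: ΔP = 74; V ≈ 6 × 74^0.619 ≈ 86.14 kt.
Difference ≈ 78.74 − 86.14 = -7.40 → -7 kt.

-7 kt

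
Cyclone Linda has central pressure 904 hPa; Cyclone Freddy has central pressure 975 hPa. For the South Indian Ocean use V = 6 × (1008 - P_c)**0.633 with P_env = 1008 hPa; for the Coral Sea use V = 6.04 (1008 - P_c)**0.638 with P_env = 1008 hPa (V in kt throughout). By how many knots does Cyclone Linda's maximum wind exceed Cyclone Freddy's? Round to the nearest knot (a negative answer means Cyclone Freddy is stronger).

Cyclone Linda: ΔP = 104; V ≈ 6 × 104^0.633 ≈ 113.48 kt.
Cyclone Freddy: ΔP = 33; V ≈ 6.04 × 33^0.638 ≈ 56.21 kt.
Difference ≈ 113.48 − 56.21 = 57.27 → 57 kt.

57 kt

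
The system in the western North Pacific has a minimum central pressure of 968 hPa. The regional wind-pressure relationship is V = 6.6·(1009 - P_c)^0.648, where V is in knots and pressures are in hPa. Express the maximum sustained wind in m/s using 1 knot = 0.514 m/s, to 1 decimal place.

37.6 m/s

ΔP = 1009 − 968 = 41 hPa.
V ≈ 6.6 × 41^0.648 = 6.6 × 11.094 ≈ 73.220 kt.
73.220 × 0.514 ≈ 37.63 m/s → 37.6 m/s.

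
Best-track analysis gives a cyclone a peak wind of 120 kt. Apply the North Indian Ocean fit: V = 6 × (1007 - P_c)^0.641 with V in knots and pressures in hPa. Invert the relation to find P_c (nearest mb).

900 mb

ΔP = (V / 6)^(1/0.641) = (120/6)^1.560.
120/6 = 20.000; 20.000^1.560 ≈ 107.07 mb.
P_c = 1007 − 107.07 = 899.93 ≈ 900 mb.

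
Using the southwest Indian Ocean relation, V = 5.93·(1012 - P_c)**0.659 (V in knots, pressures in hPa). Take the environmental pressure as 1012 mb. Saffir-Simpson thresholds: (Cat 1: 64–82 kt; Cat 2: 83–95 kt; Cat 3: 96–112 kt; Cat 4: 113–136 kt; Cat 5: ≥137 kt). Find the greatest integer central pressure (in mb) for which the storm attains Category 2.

957 mb

Category 2 begins at V = 83 kt.
Required ΔP = (83/5.93)^(1/0.659) = 13.997^1.517 ≈ 54.83 mb.
P_c ≤ 1012 − 54.83 = 957.17, so the highest integer P_c is 957 mb.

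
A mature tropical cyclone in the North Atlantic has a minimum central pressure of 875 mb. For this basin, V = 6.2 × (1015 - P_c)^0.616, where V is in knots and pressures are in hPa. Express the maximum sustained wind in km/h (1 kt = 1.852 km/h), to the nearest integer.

241 km/h

ΔP = 1015 − 875 = 140 mb.
V ≈ 6.2 × 140^0.616 = 6.2 × 20.990 ≈ 130.139 kt.
130.139 × 1.852 ≈ 241.02 km/h → 241 km/h.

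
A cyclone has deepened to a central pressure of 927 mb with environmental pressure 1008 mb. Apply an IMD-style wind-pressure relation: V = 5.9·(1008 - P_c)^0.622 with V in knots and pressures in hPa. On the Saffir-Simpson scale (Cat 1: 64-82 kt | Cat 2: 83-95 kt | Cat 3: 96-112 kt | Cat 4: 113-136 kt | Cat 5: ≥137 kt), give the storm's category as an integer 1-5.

2

ΔP = 1008 − 927 = 81 mb.
V ≈ 5.9 × 81^0.622 = 5.9 × 15.38 ≈ 91 kt.
91 kt falls in the Category 2 band.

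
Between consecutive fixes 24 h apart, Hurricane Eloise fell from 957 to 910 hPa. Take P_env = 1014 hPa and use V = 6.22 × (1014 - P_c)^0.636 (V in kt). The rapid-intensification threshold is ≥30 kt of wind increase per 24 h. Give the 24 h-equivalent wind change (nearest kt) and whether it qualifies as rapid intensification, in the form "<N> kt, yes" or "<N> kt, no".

V₁: ΔP = 57, V ≈ 6.22 × 57^0.636 ≈ 81.38 kt.
V₂: ΔP = 104, V ≈ 6.22 × 104^0.636 ≈ 119.30 kt.
ΔV over 24 h = 37.92 kt → 24 h equivalent = 37.92 × 24/24 ≈ 37.92 kt.
38 kt ≥ 30 kt ⇒ rapid intensification.

38 kt, yes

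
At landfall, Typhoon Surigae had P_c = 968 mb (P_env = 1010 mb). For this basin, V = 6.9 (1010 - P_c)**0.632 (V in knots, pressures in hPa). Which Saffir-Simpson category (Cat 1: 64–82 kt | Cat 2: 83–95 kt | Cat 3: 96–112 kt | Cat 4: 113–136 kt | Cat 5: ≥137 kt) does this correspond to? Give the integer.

1

ΔP = 1010 − 968 = 42 mb.
V ≈ 6.9 × 42^0.632 = 6.9 × 10.61 ≈ 73 kt.
73 kt falls in the Category 1 band.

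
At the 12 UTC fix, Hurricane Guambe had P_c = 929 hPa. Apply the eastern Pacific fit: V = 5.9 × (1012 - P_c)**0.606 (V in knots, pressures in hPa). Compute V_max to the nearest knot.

86 kt

ΔP = 1012 − 929 = 83 hPa.
83^0.606 ≈ 14.553.
V ≈ 5.9 × 14.553 ≈ 85.9 kt.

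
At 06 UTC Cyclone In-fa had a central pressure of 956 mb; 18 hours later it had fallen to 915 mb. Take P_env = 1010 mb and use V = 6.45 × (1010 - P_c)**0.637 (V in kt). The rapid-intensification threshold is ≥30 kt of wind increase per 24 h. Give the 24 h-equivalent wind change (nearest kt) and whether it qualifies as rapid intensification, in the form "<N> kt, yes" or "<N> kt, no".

47 kt, yes

V₁: ΔP = 54, V ≈ 6.45 × 54^0.637 ≈ 81.86 kt.
V₂: ΔP = 95, V ≈ 6.45 × 95^0.637 ≈ 117.32 kt.
ΔV over 18 h = 35.46 kt → 24 h equivalent = 35.46 × 24/18 ≈ 47.28 kt.
47 kt ≥ 30 kt ⇒ rapid intensification.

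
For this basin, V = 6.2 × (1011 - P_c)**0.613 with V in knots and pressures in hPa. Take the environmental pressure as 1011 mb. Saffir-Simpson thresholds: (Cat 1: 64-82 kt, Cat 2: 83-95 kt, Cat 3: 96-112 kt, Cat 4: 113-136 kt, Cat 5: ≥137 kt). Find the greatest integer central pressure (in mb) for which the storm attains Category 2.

942 mb

Category 2 begins at V = 83 kt.
Required ΔP = (83/6.2)^(1/0.613) = 13.387^1.631 ≈ 68.86 mb.
P_c ≤ 1011 − 68.86 = 942.14, so the highest integer P_c is 942 mb.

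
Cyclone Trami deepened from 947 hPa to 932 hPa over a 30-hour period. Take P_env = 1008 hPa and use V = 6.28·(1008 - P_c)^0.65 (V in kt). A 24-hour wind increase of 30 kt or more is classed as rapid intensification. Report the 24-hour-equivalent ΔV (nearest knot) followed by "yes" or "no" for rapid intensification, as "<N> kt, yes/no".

11 kt, no

V₁: ΔP = 61, V ≈ 6.28 × 61^0.65 ≈ 90.87 kt.
V₂: ΔP = 76, V ≈ 6.28 × 76^0.65 ≈ 104.83 kt.
ΔV over 30 h = 13.96 kt → 24 h equivalent = 13.96 × 24/30 ≈ 11.17 kt.
11 kt < 30 kt ⇒ not rapid intensification.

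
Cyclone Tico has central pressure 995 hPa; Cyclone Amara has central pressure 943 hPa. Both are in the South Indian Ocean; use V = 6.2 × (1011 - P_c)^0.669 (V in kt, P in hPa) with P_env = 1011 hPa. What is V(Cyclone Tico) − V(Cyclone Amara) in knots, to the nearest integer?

Cyclone Tico: ΔP = 16; V ≈ 6.2 × 16^0.669 ≈ 39.62 kt.
Cyclone Amara: ΔP = 68; V ≈ 6.2 × 68^0.669 ≈ 104.31 kt.
Difference ≈ 39.62 − 104.31 = -64.69 → -65 kt.

-65 kt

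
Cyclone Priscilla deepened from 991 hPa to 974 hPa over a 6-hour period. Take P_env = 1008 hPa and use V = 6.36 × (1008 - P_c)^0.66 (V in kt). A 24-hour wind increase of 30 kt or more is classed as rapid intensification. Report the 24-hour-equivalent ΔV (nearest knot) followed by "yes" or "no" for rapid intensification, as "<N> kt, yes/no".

96 kt, yes

V₁: ΔP = 17, V ≈ 6.36 × 17^0.66 ≈ 41.26 kt.
V₂: ΔP = 34, V ≈ 6.36 × 34^0.66 ≈ 65.20 kt.
ΔV over 6 h = 23.94 kt → 24 h equivalent = 23.94 × 24/6 ≈ 95.76 kt.
96 kt ≥ 30 kt ⇒ rapid intensification.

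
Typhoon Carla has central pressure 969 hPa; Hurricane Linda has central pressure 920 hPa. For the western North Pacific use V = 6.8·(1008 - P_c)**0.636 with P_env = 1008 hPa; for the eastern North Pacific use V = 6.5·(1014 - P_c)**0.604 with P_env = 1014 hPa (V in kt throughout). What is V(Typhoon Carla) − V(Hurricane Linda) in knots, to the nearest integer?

Typhoon Carla: ΔP = 39; V ≈ 6.8 × 39^0.636 ≈ 69.89 kt.
Hurricane Linda: ΔP = 94; V ≈ 6.5 × 94^0.604 ≈ 101.08 kt.
Difference ≈ 69.89 − 101.08 = -31.19 → -31 kt.

-31 kt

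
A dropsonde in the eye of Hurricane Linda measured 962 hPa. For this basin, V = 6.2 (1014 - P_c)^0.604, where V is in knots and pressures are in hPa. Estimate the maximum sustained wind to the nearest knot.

67 kt

ΔP = 1014 − 962 = 52 hPa.
52^0.604 ≈ 10.876.
V ≈ 6.2 × 10.876 ≈ 67.4 kt.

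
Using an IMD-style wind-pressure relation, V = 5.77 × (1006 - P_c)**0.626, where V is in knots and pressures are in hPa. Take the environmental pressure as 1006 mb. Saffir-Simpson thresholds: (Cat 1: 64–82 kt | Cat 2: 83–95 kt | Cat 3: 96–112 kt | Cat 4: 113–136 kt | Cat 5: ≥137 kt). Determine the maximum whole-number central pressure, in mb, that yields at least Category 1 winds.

959 mb

Category 1 begins at V = 64 kt.
Required ΔP = (64/5.77)^(1/0.626) = 11.092^1.597 ≈ 46.70 mb.
P_c ≤ 1006 − 46.70 = 959.30, so the highest integer P_c is 959 mb.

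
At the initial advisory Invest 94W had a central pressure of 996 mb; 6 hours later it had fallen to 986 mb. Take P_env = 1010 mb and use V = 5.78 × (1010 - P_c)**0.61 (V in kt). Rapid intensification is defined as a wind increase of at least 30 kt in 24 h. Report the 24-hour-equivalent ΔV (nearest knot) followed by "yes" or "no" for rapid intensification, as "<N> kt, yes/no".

45 kt, yes

V₁: ΔP = 14, V ≈ 5.78 × 14^0.61 ≈ 28.91 kt.
V₂: ΔP = 24, V ≈ 5.78 × 24^0.61 ≈ 40.17 kt.
ΔV over 6 h = 11.26 kt → 24 h equivalent = 11.26 × 24/6 ≈ 45.04 kt.
45 kt ≥ 30 kt ⇒ rapid intensification.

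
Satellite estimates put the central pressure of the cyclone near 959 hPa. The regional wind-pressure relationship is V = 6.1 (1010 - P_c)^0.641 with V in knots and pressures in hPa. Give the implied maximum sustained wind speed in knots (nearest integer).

ΔP = 1010 − 959 = 51 hPa.
51^0.641 ≈ 12.432.
V ≈ 6.1 × 12.432 ≈ 75.8 kt.

76 kt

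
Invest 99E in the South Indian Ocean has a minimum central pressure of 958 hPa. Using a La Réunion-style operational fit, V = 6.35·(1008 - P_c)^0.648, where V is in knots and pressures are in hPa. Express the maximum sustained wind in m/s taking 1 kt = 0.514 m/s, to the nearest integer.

41 m/s

ΔP = 1008 − 958 = 50 hPa.
V ≈ 6.35 × 50^0.648 = 6.35 × 12.616 ≈ 80.114 kt.
80.114 × 0.514 ≈ 41.18 m/s → 41 m/s.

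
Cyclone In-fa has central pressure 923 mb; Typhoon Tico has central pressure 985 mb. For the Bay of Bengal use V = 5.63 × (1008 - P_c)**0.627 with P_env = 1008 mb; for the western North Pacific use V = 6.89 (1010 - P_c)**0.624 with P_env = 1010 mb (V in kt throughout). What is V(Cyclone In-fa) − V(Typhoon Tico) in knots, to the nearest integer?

40 kt

Cyclone In-fa: ΔP = 85; V ≈ 5.63 × 85^0.627 ≈ 91.25 kt.
Typhoon Tico: ΔP = 25; V ≈ 6.89 × 25^0.624 ≈ 51.35 kt.
Difference ≈ 91.25 − 51.35 = 39.90 → 40 kt.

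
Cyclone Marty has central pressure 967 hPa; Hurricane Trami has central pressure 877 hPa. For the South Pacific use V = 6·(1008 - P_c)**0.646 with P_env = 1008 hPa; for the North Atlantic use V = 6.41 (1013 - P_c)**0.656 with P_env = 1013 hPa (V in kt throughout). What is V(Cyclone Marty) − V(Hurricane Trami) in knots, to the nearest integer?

-95 kt

Cyclone Marty: ΔP = 41; V ≈ 6 × 41^0.646 ≈ 66.07 kt.
Hurricane Trami: ΔP = 136; V ≈ 6.41 × 136^0.656 ≈ 160.86 kt.
Difference ≈ 66.07 − 160.86 = -94.79 → -95 kt.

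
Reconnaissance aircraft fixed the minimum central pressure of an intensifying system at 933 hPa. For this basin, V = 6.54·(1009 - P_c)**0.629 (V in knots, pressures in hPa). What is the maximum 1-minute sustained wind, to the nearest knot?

ΔP = 1009 − 933 = 76 hPa.
76^0.629 ≈ 15.242.
V ≈ 6.54 × 15.242 ≈ 99.7 kt.

100 kt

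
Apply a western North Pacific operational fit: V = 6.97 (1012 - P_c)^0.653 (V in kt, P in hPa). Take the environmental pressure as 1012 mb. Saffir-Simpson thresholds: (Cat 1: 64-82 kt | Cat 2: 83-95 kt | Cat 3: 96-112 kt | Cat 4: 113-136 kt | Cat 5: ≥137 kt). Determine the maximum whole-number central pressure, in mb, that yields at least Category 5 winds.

Category 5 begins at V = 137 kt.
Required ΔP = (137/6.97)^(1/0.653) = 19.656^1.531 ≈ 95.68 mb.
P_c ≤ 1012 − 95.68 = 916.32, so the highest integer P_c is 916 mb.

916 mb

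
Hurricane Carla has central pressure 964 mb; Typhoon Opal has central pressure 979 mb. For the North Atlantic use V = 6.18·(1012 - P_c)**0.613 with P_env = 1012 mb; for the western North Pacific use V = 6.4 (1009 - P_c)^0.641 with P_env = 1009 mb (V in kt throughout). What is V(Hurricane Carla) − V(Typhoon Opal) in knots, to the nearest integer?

Hurricane Carla: ΔP = 48; V ≈ 6.18 × 48^0.613 ≈ 66.31 kt.
Typhoon Opal: ΔP = 30; V ≈ 6.4 × 30^0.641 ≈ 56.63 kt.
Difference ≈ 66.31 − 56.63 = 9.68 → 10 kt.

10 kt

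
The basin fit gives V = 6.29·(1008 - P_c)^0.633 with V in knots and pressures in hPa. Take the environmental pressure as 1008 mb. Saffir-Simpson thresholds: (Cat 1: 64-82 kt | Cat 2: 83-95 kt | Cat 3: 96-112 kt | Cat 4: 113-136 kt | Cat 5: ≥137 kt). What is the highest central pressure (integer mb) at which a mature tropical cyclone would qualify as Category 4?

912 mb

Category 4 begins at V = 113 kt.
Required ΔP = (113/6.29)^(1/0.633) = 17.965^1.580 ≈ 95.88 mb.
P_c ≤ 1008 − 95.88 = 912.12, so the highest integer P_c is 912 mb.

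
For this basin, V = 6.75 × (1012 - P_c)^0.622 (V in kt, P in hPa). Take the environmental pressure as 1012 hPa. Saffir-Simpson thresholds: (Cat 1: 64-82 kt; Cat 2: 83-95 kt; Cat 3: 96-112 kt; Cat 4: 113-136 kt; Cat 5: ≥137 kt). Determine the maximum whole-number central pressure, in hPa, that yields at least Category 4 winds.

Category 4 begins at V = 113 kt.
Required ΔP = (113/6.75)^(1/0.622) = 16.741^1.608 ≈ 92.79 hPa.
P_c ≤ 1012 − 92.79 = 919.21, so the highest integer P_c is 919 hPa.

919 hPa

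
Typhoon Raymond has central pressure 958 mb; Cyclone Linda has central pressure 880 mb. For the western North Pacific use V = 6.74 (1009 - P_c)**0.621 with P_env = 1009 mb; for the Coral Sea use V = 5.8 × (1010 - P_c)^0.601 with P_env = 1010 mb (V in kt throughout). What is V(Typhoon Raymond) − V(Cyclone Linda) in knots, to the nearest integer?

-31 kt

Typhoon Raymond: ΔP = 51; V ≈ 6.74 × 51^0.621 ≈ 77.46 kt.
Cyclone Linda: ΔP = 130; V ≈ 5.8 × 130^0.601 ≈ 108.12 kt.
Difference ≈ 77.46 − 108.12 = -30.66 → -31 kt.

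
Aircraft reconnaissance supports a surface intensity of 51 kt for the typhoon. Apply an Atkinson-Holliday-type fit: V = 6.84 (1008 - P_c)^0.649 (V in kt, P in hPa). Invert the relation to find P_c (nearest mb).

ΔP = (V / 6.84)^(1/0.649) = (51/6.84)^1.541.
51/6.84 = 7.456; 7.456^1.541 ≈ 22.10 mb.
P_c = 1008 − 22.10 = 985.90 ≈ 986 mb.

986 mb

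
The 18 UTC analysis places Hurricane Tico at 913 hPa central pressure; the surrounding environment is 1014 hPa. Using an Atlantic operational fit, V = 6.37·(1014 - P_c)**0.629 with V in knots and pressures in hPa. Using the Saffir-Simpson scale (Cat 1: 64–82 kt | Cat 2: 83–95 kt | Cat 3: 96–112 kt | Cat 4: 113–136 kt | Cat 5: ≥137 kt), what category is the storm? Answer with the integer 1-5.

ΔP = 1014 − 913 = 101 hPa.
V ≈ 6.37 × 101^0.629 = 6.37 × 18.23 ≈ 116 kt.
116 kt falls in the Category 4 band.

4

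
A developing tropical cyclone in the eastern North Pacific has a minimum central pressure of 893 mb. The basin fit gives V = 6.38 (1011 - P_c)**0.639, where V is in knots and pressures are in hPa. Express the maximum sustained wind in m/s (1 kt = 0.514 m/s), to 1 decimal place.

69.1 m/s

ΔP = 1011 − 893 = 118 mb.
V ≈ 6.38 × 118^0.639 = 6.38 × 21.083 ≈ 134.510 kt.
134.510 × 0.514 ≈ 69.14 m/s → 69.1 m/s.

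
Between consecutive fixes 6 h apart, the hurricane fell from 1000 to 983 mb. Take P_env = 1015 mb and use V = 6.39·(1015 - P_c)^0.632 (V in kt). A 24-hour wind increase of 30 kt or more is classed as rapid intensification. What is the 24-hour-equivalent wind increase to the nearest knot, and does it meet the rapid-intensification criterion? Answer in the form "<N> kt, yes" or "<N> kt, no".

87 kt, yes

V₁: ΔP = 15, V ≈ 6.39 × 15^0.632 ≈ 35.38 kt.
V₂: ΔP = 32, V ≈ 6.39 × 32^0.632 ≈ 57.12 kt.
ΔV over 6 h = 21.74 kt → 24 h equivalent = 21.74 × 24/6 ≈ 86.96 kt.
87 kt ≥ 30 kt ⇒ rapid intensification.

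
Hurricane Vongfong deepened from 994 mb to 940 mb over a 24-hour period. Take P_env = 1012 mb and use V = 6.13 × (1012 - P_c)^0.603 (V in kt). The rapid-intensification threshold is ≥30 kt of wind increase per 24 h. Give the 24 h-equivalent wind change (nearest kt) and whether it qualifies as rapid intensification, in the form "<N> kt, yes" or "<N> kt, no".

V₁: ΔP = 18, V ≈ 6.13 × 18^0.603 ≈ 35.03 kt.
V₂: ΔP = 72, V ≈ 6.13 × 72^0.603 ≈ 80.80 kt.
ΔV over 24 h = 45.77 kt → 24 h equivalent = 45.77 × 24/24 ≈ 45.77 kt.
46 kt ≥ 30 kt ⇒ rapid intensification.

46 kt, yes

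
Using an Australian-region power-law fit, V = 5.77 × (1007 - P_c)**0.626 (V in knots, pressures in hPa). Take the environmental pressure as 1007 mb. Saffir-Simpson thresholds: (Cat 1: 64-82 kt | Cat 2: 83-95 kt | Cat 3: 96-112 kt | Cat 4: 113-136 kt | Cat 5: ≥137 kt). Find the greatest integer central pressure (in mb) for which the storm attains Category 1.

Category 1 begins at V = 64 kt.
Required ΔP = (64/5.77)^(1/0.626) = 11.092^1.597 ≈ 46.70 mb.
P_c ≤ 1007 − 46.70 = 960.30, so the highest integer P_c is 960 mb.

960 mb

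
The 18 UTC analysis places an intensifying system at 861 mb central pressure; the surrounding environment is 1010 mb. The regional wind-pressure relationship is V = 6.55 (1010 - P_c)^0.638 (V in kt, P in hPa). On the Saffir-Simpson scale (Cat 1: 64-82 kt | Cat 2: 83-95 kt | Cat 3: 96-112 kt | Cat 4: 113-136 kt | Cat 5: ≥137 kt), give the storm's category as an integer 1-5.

5

ΔP = 1010 − 861 = 149 mb.
V ≈ 6.55 × 149^0.638 = 6.55 × 24.35 ≈ 159 kt.
159 kt falls in the Category 5 band.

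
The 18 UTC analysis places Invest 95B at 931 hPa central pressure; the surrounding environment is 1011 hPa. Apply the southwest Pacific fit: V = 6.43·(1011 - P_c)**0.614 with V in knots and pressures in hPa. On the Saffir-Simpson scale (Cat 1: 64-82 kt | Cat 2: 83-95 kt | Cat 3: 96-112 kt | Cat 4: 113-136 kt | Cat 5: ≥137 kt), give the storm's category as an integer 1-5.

2

ΔP = 1011 − 931 = 80 hPa.
V ≈ 6.43 × 80^0.614 = 6.43 × 14.74 ≈ 95 kt.
95 kt falls in the Category 2 band.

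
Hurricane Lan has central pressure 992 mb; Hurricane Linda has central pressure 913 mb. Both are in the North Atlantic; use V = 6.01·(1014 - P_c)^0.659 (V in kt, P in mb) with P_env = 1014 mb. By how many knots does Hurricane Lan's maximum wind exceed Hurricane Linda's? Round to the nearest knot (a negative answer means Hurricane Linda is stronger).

-80 kt

Hurricane Lan: ΔP = 22; V ≈ 6.01 × 22^0.659 ≈ 46.08 kt.
Hurricane Linda: ΔP = 101; V ≈ 6.01 × 101^0.659 ≈ 125.81 kt.
Difference ≈ 46.08 − 125.81 = -79.73 → -80 kt.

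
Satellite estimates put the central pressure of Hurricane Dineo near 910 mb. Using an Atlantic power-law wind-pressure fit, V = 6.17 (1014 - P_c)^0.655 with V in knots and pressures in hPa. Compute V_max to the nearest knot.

ΔP = 1014 − 910 = 104 mb.
104^0.655 ≈ 20.949.
V ≈ 6.17 × 20.949 ≈ 129.3 kt.

129 kt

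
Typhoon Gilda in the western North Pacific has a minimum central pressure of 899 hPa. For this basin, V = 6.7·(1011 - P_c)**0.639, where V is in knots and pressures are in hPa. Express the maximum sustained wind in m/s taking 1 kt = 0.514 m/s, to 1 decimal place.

70.2 m/s

ΔP = 1011 − 899 = 112 hPa.
V ≈ 6.7 × 112^0.639 = 6.7 × 20.392 ≈ 136.623 kt.
136.623 × 0.514 ≈ 70.22 m/s → 70.2 m/s.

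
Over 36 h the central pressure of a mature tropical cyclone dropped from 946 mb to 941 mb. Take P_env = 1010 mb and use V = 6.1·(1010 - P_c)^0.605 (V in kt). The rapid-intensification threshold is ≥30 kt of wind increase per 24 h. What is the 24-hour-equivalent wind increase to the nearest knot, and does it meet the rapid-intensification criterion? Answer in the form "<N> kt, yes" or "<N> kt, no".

2 kt, no

V₁: ΔP = 64, V ≈ 6.1 × 64^0.605 ≈ 75.52 kt.
V₂: ΔP = 69, V ≈ 6.1 × 69^0.605 ≈ 79.04 kt.
ΔV over 36 h = 3.52 kt → 24 h equivalent = 3.52 × 24/36 ≈ 2.35 kt.
2 kt < 30 kt ⇒ not rapid intensification.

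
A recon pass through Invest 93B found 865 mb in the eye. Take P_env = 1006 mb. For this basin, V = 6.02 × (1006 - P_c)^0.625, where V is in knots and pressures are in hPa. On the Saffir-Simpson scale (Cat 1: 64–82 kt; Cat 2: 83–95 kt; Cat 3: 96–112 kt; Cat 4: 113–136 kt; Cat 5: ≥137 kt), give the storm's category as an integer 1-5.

4

ΔP = 1006 − 865 = 141 mb.
V ≈ 6.02 × 141^0.625 = 6.02 × 22.04 ≈ 133 kt.
133 kt falls in the Category 4 band.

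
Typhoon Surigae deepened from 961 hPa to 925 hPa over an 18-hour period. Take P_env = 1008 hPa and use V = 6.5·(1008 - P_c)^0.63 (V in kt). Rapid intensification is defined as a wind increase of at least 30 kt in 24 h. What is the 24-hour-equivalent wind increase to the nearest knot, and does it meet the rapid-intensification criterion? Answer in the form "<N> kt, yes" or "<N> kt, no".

V₁: ΔP = 47, V ≈ 6.5 × 47^0.63 ≈ 73.51 kt.
V₂: ΔP = 83, V ≈ 6.5 × 83^0.63 ≈ 105.18 kt.
ΔV over 18 h = 31.67 kt → 24 h equivalent = 31.67 × 24/18 ≈ 42.23 kt.
42 kt ≥ 30 kt ⇒ rapid intensification.

42 kt, yes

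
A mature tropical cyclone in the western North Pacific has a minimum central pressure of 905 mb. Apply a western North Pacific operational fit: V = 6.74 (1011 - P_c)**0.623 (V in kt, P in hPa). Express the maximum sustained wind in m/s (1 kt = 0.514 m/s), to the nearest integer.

ΔP = 1011 − 905 = 106 mb.
V ≈ 6.74 × 106^0.623 = 6.74 × 18.271 ≈ 123.147 kt.
123.147 × 0.514 ≈ 63.30 m/s → 63 m/s.

63 m/s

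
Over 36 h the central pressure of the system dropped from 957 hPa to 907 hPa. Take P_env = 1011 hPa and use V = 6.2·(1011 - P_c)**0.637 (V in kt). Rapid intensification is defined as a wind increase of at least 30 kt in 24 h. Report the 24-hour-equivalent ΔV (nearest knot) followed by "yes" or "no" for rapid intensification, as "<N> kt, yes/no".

V₁: ΔP = 54, V ≈ 6.2 × 54^0.637 ≈ 78.69 kt.
V₂: ΔP = 104, V ≈ 6.2 × 104^0.637 ≈ 119.47 kt.
ΔV over 36 h = 40.78 kt → 24 h equivalent = 40.78 × 24/36 ≈ 27.19 kt.
27 kt < 30 kt ⇒ not rapid intensification.

27 kt, no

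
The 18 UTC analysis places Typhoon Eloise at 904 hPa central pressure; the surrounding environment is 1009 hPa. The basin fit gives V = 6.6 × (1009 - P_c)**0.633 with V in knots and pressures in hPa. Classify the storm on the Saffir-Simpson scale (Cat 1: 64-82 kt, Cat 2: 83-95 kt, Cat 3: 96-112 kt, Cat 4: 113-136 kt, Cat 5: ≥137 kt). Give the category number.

4

ΔP = 1009 − 904 = 105 hPa.
V ≈ 6.6 × 105^0.633 = 6.6 × 19.03 ≈ 126 kt.
126 kt falls in the Category 4 band.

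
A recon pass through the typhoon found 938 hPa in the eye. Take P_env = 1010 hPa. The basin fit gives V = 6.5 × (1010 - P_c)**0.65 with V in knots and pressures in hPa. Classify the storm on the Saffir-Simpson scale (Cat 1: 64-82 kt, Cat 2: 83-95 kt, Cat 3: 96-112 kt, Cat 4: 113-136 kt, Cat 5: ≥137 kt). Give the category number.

ΔP = 1010 − 938 = 72 hPa.
V ≈ 6.5 × 72^0.65 = 6.5 × 16.12 ≈ 105 kt.
105 kt falls in the Category 3 band.

3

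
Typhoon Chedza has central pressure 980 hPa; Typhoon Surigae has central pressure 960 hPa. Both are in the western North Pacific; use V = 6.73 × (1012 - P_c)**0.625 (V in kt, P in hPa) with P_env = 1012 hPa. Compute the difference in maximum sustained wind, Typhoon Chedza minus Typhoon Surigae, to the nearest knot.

Typhoon Chedza: ΔP = 32; V ≈ 6.73 × 32^0.625 ≈ 58.71 kt.
Typhoon Surigae: ΔP = 52; V ≈ 6.73 × 52^0.625 ≈ 79.53 kt.
Difference ≈ 58.71 − 79.53 = -20.82 → -21 kt.

-21 kt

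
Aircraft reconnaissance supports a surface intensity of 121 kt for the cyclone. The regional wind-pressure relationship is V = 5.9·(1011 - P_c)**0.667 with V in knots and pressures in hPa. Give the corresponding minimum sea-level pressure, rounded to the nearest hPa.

ΔP = (V / 5.9)^(1/0.667) = (121/5.9)^1.499.
121/5.9 = 20.508; 20.508^1.499 ≈ 92.67 hPa.
P_c = 1011 − 92.67 = 918.33 ≈ 918 hPa.

918 hPa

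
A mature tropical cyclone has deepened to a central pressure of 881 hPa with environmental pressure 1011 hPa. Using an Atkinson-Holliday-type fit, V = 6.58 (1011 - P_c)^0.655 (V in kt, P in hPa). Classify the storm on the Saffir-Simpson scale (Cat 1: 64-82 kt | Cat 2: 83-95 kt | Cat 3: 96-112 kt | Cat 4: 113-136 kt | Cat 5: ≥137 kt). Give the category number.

ΔP = 1011 − 881 = 130 hPa.
V ≈ 6.58 × 130^0.655 = 6.58 × 24.25 ≈ 160 kt.
160 kt falls in the Category 5 band.

5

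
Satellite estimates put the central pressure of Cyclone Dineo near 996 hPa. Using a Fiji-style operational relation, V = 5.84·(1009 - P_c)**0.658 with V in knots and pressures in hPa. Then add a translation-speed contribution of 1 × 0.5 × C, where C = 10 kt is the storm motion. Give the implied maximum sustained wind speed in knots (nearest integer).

ΔP = 1009 − 996 = 13 hPa.
13^0.658 ≈ 5.407.
V ≈ 5.84 × 5.407 ≈ 31.6 kt.
Translation term: 1 × 0.5 × 10 = 5 kt.
Corrected V ≈ 36.6 kt → 37 kt.

37 kt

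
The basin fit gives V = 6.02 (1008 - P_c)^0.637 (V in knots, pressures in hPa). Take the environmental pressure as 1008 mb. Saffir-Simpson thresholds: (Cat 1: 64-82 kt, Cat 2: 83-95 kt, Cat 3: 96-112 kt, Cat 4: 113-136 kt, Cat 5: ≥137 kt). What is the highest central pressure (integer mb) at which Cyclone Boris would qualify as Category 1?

Category 1 begins at V = 64 kt.
Required ΔP = (64/6.02)^(1/0.637) = 10.631^1.570 ≈ 40.89 mb.
P_c ≤ 1008 − 40.89 = 967.11, so the highest integer P_c is 967 mb.

967 mb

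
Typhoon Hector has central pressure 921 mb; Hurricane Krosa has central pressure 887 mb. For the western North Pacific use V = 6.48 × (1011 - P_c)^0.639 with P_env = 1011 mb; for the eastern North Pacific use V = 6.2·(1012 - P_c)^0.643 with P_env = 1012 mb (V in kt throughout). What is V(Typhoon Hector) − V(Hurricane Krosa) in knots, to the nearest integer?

-23 kt

Typhoon Hector: ΔP = 90; V ≈ 6.48 × 90^0.639 ≈ 114.90 kt.
Hurricane Krosa: ΔP = 125; V ≈ 6.2 × 125^0.643 ≈ 138.26 kt.
Difference ≈ 114.90 − 138.26 = -23.36 → -23 kt.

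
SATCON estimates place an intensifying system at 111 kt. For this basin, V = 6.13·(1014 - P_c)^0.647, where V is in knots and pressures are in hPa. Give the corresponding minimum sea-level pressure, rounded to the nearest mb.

ΔP = (V / 6.13)^(1/0.647) = (111/6.13)^1.546.
111/6.13 = 18.108; 18.108^1.546 ≈ 87.93 mb.
P_c = 1014 − 87.93 = 926.07 ≈ 926 mb.

926 mb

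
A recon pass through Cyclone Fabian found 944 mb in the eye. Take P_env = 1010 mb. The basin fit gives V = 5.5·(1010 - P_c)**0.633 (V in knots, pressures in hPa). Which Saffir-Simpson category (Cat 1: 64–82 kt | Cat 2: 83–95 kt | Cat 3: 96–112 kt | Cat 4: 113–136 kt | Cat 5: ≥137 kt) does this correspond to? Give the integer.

1

ΔP = 1010 − 944 = 66 mb.
V ≈ 5.5 × 66^0.633 = 5.5 × 14.18 ≈ 78 kt.
78 kt falls in the Category 1 band.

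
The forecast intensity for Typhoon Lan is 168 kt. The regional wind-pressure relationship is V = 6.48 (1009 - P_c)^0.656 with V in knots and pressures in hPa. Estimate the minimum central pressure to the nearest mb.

ΔP = (V / 6.48)^(1/0.656) = (168/6.48)^1.524.
168/6.48 = 25.926; 25.926^1.524 ≈ 142.92 mb.
P_c = 1009 − 142.92 = 866.08 ≈ 866 mb.

866 mb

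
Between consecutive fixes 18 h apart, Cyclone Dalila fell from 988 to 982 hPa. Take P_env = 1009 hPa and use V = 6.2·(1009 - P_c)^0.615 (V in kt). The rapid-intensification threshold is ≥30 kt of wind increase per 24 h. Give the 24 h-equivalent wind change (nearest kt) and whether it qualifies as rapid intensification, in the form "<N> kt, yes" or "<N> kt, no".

9 kt, no

V₁: ΔP = 21, V ≈ 6.2 × 21^0.615 ≈ 40.32 kt.
V₂: ΔP = 27, V ≈ 6.2 × 27^0.615 ≈ 47.06 kt.
ΔV over 18 h = 6.74 kt → 24 h equivalent = 6.74 × 24/18 ≈ 8.99 kt.
9 kt < 30 kt ⇒ not rapid intensification.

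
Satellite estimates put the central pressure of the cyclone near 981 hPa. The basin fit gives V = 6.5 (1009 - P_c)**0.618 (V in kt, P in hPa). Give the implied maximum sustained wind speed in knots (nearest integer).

ΔP = 1009 − 981 = 28 hPa.
28^0.618 ≈ 7.840.
V ≈ 6.5 × 7.840 ≈ 51.0 kt.

51 kt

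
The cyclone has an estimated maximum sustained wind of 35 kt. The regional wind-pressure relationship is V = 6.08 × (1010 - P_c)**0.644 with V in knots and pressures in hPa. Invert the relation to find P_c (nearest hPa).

995 hPa

ΔP = (V / 6.08)^(1/0.644) = (35/6.08)^1.553.
35/6.08 = 5.757; 5.757^1.553 ≈ 15.15 hPa.
P_c = 1010 − 15.15 = 994.85 ≈ 995 hPa.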